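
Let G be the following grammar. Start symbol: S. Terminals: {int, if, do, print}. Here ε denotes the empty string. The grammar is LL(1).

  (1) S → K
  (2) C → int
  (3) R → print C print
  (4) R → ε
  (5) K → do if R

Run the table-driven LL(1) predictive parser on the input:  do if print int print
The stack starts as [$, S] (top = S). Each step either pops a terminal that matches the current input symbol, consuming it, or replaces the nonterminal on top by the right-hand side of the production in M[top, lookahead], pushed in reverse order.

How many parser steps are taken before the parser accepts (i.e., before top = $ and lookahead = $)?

step 1: stack=$ S  input=do if print int print $  — expand S → K
step 2: stack=$ K  input=do if print int print $  — expand K → do if R
step 3: stack=$ R if do  input=do if print int print $  — match do
step 4: stack=$ R if  input=if print int print $  — match if
step 5: stack=$ R  input=print int print $  — expand R → print C print
step 6: stack=$ print C print  input=print int print $  — match print
step 7: stack=$ print C  input=int print $  — expand C → int
step 8: stack=$ print int  input=int print $  — match int
step 9: stack=$ print  input=print $  — match print
Accept reached after 9 steps.

9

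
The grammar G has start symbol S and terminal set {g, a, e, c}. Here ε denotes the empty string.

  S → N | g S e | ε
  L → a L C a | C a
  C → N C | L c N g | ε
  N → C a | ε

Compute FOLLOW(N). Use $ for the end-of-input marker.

{$, a, e, g}

FIRST(S) = {ε, a, g}  (via N)
FIRST(L) = {a}  (via C a)
FIRST(C) = {ε, a}  (via N C, L c N g)
FIRST(N) = {ε, a}  (via C a)
FOLLOW(S) includes $ since S is the start symbol.
FOLLOW(S): in S→g S e, S is followed by e with FIRST {e}. Thus FOLLOW(S) = {$, e}.
FOLLOW(L): in L→a L C a, L is followed by C a with FIRST {a}; in C→L c N g, L is followed by c N g with FIRST {c}. Thus FOLLOW(L) = {a, c}.
FOLLOW(C): in L→a L C a, C is followed by a with FIRST {a}; in L→C a, C is followed by a with FIRST {a}; in C→N C, the suffix after C is empty (adds nothing new); in N→C a, C is followed by a with FIRST {a}. Thus FOLLOW(C) = {a}.
FOLLOW(N): in S→N, the suffix after N is empty, so FOLLOW(N) ⊇ FOLLOW(S) = {$, e}; in C→N C, N is followed by C with FIRST {ε, a}; in C→N C, the suffix after N is nullable, so FOLLOW(N) ⊇ FOLLOW(C) = {a}; in C→L c N g, N is followed by g with FIRST {g}. Thus FOLLOW(N) = {$, a, e, g}.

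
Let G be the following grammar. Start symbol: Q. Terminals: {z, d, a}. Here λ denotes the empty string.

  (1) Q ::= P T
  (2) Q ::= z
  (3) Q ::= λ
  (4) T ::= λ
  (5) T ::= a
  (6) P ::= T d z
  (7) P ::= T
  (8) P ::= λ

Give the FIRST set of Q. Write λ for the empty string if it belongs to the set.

{λ, a, d, z}

FIRST(T) = {λ, a}
FIRST(P) = {λ, a, d}  (via T d z, T)
FIRST(Q) = {λ, a, d, z}  (via P T)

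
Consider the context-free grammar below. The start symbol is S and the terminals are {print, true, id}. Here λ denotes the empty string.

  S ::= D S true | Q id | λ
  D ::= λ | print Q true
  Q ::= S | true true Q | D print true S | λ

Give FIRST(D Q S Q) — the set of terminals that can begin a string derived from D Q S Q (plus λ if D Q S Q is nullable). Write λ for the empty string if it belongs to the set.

{λ, id, print, true}

FIRST(D): from D::=λ we get {λ}; from D::=print Q true we get {print}. So FIRST(D) = {λ, print}.
FIRST(S): from S::=D S true we get {id, print, true}; from S::=Q id we get {id, print, true}; from S::=λ we get {λ}. So FIRST(S) = {λ, id, print, true}.
FIRST(Q): from Q::=S we get {λ, id, print, true}; from Q::=true true Q we get {true}; from Q::=D print true S we get {print}; from Q::=λ we get {λ}. So FIRST(Q) = {λ, id, print, true}.
FIRST(D Q S Q): take FIRST of each symbol in turn, carrying on past any symbol whose FIRST contains λ; result {λ, id, print, true}.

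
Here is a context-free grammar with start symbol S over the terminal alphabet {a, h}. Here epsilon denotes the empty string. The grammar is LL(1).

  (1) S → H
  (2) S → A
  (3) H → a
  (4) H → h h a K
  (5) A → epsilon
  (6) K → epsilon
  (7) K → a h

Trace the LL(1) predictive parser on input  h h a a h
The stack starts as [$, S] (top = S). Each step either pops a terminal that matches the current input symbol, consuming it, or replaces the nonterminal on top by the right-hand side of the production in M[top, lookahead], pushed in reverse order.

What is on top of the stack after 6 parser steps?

a

     Stack      Input        Action
  1  $ S        h h a a h $  expand S → H
  2  $ H        h h a a h $  expand H → h h a K
  3  $ K a h h  h h a a h $  match h
  4  $ K a h    h a a h $    match h
  5  $ K a      a a h $      match a
  6  $ K        a h $        expand K → a h
Stack after step 6: $ h a (top = a).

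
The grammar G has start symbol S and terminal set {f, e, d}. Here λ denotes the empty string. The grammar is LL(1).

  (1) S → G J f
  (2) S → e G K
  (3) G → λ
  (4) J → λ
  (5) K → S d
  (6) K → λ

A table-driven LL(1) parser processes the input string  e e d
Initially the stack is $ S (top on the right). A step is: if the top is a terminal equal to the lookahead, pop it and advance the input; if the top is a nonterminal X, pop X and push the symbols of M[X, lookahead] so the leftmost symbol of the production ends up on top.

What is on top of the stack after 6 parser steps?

G

step 1: stack=$ S  input=e e d $  — expand S → e G K
step 2: stack=$ K G e  input=e e d $  — match e
step 3: stack=$ K G  input=e d $  — expand G → λ
step 4: stack=$ K  input=e d $  — expand K → S d
step 5: stack=$ d S  input=e d $  — expand S → e G K
step 6: stack=$ d K G e  input=e d $  — match e
Stack after step 6: $ d K G (top = G).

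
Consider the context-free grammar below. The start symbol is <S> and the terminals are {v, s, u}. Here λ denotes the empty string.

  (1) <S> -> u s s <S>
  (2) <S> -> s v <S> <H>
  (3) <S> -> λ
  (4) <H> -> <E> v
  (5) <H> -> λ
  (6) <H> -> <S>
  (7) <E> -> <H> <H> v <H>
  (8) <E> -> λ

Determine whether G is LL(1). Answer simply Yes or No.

No

FIRST(<S>) = {λ, s, u}
FIRST(<H>) = {λ, s, u, v}
FIRST(<E>) = {λ, s, u, v}
FOLLOW(<S>) = {$, s, u, v}
FOLLOW(<H>) = {$, s, u, v}
FOLLOW(<E>) = {v}
Cell M[<E>, v] receives both <E> -> <H> <H> v <H> and <E> -> λ — the grammar is not LL(1).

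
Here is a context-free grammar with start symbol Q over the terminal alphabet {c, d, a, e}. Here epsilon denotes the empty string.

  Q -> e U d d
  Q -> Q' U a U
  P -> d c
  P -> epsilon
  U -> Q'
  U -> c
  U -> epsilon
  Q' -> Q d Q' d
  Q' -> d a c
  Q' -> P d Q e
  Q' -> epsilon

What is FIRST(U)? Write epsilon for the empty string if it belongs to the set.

{epsilon, a, c, d, e}

FIRST(P): from P->d c we get {d}; from P->epsilon we get {epsilon}. So FIRST(P) = {epsilon, d}.
FIRST(Q): from Q->e U d d we get {e}; from Q->Q' U a U we get {a, c, d, e}. So FIRST(Q) = {a, c, d, e}.
FIRST(Q'): from Q'->Q d Q' d we get {a, c, d, e}; from Q'->d a c we get {d}; from Q'->P d Q e we get {d}; from Q'->epsilon we get {epsilon}. So FIRST(Q') = {epsilon, a, c, d, e}.
FIRST(U): from U->Q' we get {epsilon, a, c, d, e}; from U->c we get {c}; from U->epsilon we get {epsilon}. So FIRST(U) = {epsilon, a, c, d, e}.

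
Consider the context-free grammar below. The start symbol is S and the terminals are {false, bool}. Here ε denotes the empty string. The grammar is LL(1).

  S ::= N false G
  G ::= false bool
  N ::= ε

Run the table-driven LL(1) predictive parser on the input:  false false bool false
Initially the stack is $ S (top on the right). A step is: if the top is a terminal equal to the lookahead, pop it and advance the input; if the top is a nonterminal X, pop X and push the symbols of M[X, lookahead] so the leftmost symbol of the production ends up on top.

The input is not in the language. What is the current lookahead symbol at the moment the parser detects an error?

false

step 1: stack=$ S  input=false false bool false $  — expand S ::= N false G
step 2: stack=$ G false N  input=false false bool false $  — expand N ::= ε
step 3: stack=$ G false  input=false false bool false $  — match false
step 4: stack=$ G  input=false bool false $  — expand G ::= false bool
step 5: stack=$ bool false  input=false bool false $  — match false
step 6: stack=$ bool  input=bool false $  — match bool
step 7: stack=$  input=false $  — error: stack empty but input remains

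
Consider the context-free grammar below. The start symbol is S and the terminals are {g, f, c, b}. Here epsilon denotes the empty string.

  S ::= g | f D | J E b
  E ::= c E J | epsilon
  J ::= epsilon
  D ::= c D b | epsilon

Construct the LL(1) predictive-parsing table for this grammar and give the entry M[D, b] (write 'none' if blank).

FIRST(E): from E::=c E J we get {c}; from E::=epsilon we get {epsilon}. So FIRST(E) = {epsilon, c}.
FIRST(J): from J::=epsilon we get {epsilon}. So FIRST(J) = {epsilon}.
FIRST(D): from D::=c D b we get {c}; from D::=epsilon we get {epsilon}. So FIRST(D) = {epsilon, c}.
FIRST(S): from S::=g we get {g}; from S::=f D we get {f}; from S::=J E b we get {b, c}. So FIRST(S) = {b, c, f, g}.
FOLLOW(S) includes $ since S is the start symbol.
FOLLOW(S): S appears on no right-hand side. Thus FOLLOW(S) = {$}.
FOLLOW(D): in S::=f D, the suffix after D is empty, so FOLLOW(D) ⊇ FOLLOW(S) = {$}; in D::=c D b, D is followed by b with FIRST {b}. Thus FOLLOW(D) = {$, b}.
For D ::= c D b: FIRST(c D b) = {c}, so it goes in M[D, t] for t ∈ {c}.
For D ::= epsilon: FIRST(epsilon) = {epsilon}, so it goes in M[D, t] for t ∈ {}; since epsilon ∈ FIRST, also for every t ∈ FOLLOW(D) = {$, b}.

D ::= epsilon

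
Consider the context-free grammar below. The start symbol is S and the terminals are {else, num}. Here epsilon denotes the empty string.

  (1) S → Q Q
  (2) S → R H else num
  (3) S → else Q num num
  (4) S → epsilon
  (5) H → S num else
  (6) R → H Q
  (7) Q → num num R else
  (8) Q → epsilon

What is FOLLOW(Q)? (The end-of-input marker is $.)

FIRST(Q): from Q→num num R else we get {num}; from Q→epsilon we get {epsilon}. So FIRST(Q) = {epsilon, num}.
FIRST(S): from S→Q Q we get {epsilon, num}; from S→R H else num we get {else, num}; from S→else Q num num we get {else}; from S→epsilon we get {epsilon}. So FIRST(S) = {epsilon, else, num}.
FIRST(H): from H→S num else we get {else, num}. So FIRST(H) = {else, num}.
FIRST(R): from R→H Q we get {else, num}. So FIRST(R) = {else, num}.
FOLLOW(S) includes $ since S is the start symbol.
FOLLOW(S): in H→S num else, S is followed by num else with FIRST {num}. Thus FOLLOW(S) = {$, num}.
FOLLOW(R): in S→R H else num, R is followed by H else num with FIRST {else, num}; in Q→num num R else, R is followed by else with FIRST {else}. Thus FOLLOW(R) = {else, num}.
FOLLOW(H): in S→R H else num, H is followed by else num with FIRST {else}; in R→H Q, H is followed by Q with FIRST {epsilon, num}; in R→H Q, the suffix after H is nullable, so FOLLOW(H) ⊇ FOLLOW(R) = {else, num}. Thus FOLLOW(H) = {else, num}.
FOLLOW(Q): in S→Q Q (occurrence 1), Q is followed by Q with FIRST {epsilon, num}; in S→Q Q (occurrence 1), the suffix after Q is nullable, so FOLLOW(Q) ⊇ FOLLOW(S) = {$, num}; in S→Q Q (occurrence 2), the suffix after Q is empty, so FOLLOW(Q) ⊇ FOLLOW(S) = {$, num}; in S→else Q num num, Q is followed by num num with FIRST {num}; in R→H Q, the suffix after Q is empty, so FOLLOW(Q) ⊇ FOLLOW(R) = {else, num}. Thus FOLLOW(Q) = {$, else, num}.

{$, else, num}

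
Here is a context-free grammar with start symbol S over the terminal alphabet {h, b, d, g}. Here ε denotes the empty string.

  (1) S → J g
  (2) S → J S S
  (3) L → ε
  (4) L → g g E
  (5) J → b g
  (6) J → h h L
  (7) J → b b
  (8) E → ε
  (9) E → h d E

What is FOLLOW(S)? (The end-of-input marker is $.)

FIRST(L) = {ε, g}
FIRST(J) = {b, h}
FIRST(E) = {ε, h}
FIRST(S) = {b, h}  (via J g, J S S)
FOLLOW(S) includes $ since S is the start symbol.
FOLLOW(S): in S→J S S (occurrence 1), S is followed by S with FIRST {b, h}; in S→J S S (occurrence 2), the suffix after S is empty (adds nothing new). Thus FOLLOW(S) = {$, b, h}.
FOLLOW(J): in S→J g, J is followed by g with FIRST {g}; in S→J S S, J is followed by S S with FIRST {b, h}. Thus FOLLOW(J) = {b, g, h}.
FOLLOW(L): in J→h h L, the suffix after L is empty, so FOLLOW(L) ⊇ FOLLOW(J) = {b, g, h}. Thus FOLLOW(L) = {b, g, h}.
FOLLOW(E): in L→g g E, the suffix after E is empty, so FOLLOW(E) ⊇ FOLLOW(L) = {b, g, h}; in E→h d E, the suffix after E is empty (adds nothing new). Thus FOLLOW(E) = {b, g, h}.

{$, b, h}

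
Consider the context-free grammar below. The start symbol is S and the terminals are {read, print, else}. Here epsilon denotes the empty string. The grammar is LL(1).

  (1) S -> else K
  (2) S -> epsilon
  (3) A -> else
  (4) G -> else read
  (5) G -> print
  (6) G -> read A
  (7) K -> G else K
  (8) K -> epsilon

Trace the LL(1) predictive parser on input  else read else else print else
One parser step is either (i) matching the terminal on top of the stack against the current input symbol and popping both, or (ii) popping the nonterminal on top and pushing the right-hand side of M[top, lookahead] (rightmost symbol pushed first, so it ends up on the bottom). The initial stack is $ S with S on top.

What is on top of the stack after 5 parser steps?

step 1: stack=$ S  input=else read else else print else $  — expand S -> else K
step 2: stack=$ K else  input=else read else else print else $  — match else
step 3: stack=$ K  input=read else else print else $  — expand K -> G else K
step 4: stack=$ K else G  input=read else else print else $  — expand G -> read A
step 5: stack=$ K else A read  input=read else else print else $  — match read
Stack after step 5: $ K else A (top = A).

A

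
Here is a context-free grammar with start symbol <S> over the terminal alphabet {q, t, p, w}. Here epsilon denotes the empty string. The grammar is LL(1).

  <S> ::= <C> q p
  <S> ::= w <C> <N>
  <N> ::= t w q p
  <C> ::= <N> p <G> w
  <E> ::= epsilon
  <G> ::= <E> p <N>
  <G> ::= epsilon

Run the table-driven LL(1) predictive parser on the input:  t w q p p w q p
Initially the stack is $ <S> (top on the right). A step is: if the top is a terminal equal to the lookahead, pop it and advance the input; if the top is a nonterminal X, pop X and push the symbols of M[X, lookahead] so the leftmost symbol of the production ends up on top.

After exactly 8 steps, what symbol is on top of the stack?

step 1: stack=$ <S>  input=t w q p p w q p $  — expand <S> ::= <C> q p
step 2: stack=$ p q <C>  input=t w q p p w q p $  — expand <C> ::= <N> p <G> w
step 3: stack=$ p q w <G> p <N>  input=t w q p p w q p $  — expand <N> ::= t w q p
step 4: stack=$ p q w <G> p p q w t  input=t w q p p w q p $  — match t
step 5: stack=$ p q w <G> p p q w  input=w q p p w q p $  — match w
step 6: stack=$ p q w <G> p p q  input=q p p w q p $  — match q
step 7: stack=$ p q w <G> p p  input=p p w q p $  — match p
step 8: stack=$ p q w <G> p  input=p w q p $  — match p
Stack after step 8: $ p q w <G> (top = <G>).

<G>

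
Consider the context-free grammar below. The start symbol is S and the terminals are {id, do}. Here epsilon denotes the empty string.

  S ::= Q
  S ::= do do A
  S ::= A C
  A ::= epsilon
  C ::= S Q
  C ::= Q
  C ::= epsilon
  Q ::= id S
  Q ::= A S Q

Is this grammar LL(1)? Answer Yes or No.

No

FIRST(S) = {epsilon, do, id}
FIRST(A) = {epsilon}
FIRST(C) = {epsilon, do, id}
FIRST(Q) = {do, id}
FOLLOW(S) = {$, do, id}
FOLLOW(A) = {$, do, id}
FOLLOW(C) = {$, do, id}
FOLLOW(Q) = {$, do, id}
Cell M[C, do] receives both C ::= S Q and C ::= Q and C ::= epsilon — the grammar is not LL(1).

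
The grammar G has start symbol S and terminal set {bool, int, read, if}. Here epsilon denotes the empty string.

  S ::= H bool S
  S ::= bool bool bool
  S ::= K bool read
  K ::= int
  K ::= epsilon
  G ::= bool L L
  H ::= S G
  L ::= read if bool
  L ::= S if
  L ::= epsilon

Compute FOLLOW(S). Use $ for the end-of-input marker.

FIRST(K): from K::=int we get {int}; from K::=epsilon we get {epsilon}. So FIRST(K) = {epsilon, int}.
FIRST(G): from G::=bool L L we get {bool}. So FIRST(G) = {bool}.
FIRST(S): from S::=H bool S we get {bool, int}; from S::=bool bool bool we get {bool}; from S::=K bool read we get {bool, int}. So FIRST(S) = {bool, int}.
FIRST(H): from H::=S G we get {bool, int}. So FIRST(H) = {bool, int}.
FIRST(L): from L::=read if bool we get {read}; from L::=S if we get {bool, int}; from L::=epsilon we get {epsilon}. So FIRST(L) = {epsilon, bool, int, read}.
FOLLOW(S) includes $ since S is the start symbol.
FOLLOW(S): in S::=H bool S, the suffix after S is empty (adds nothing new); in H::=S G, S is followed by G with FIRST {bool}; in L::=S if, S is followed by if with FIRST {if}. Thus FOLLOW(S) = {$, bool, if}.
FOLLOW(K): in S::=K bool read, K is followed by bool read with FIRST {bool}. Thus FOLLOW(K) = {bool}.
FOLLOW(H): in S::=H bool S, H is followed by bool S with FIRST {bool}. Thus FOLLOW(H) = {bool}.
FOLLOW(G): in H::=S G, the suffix after G is empty, so FOLLOW(G) ⊇ FOLLOW(H) = {bool}. Thus FOLLOW(G) = {bool}.
FOLLOW(L): in G::=bool L L (occurrence 1), L is followed by L with FIRST {epsilon, bool, int, read}; in G::=bool L L (occurrence 1), the suffix after L is nullable, so FOLLOW(L) ⊇ FOLLOW(G) = {bool}; in G::=bool L L (occurrence 2), the suffix after L is empty, so FOLLOW(L) ⊇ FOLLOW(G) = {bool}. Thus FOLLOW(L) = {bool, int, read}.

{$, bool, if}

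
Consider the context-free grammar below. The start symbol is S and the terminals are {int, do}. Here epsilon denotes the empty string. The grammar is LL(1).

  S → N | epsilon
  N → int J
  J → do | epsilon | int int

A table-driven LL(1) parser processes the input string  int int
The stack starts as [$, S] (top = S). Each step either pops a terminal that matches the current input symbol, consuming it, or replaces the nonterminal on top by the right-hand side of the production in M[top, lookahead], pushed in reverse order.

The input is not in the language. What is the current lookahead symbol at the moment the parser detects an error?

step 1: stack=$ S  input=int int $  — expand S → N
step 2: stack=$ N  input=int int $  — expand N → int J
step 3: stack=$ J int  input=int int $  — match int
step 4: stack=$ J  input=int $  — expand J → int int
step 5: stack=$ int int  input=int $  — match int
step 6: stack=$ int  input=$  — error: top is terminal int but lookahead is $

$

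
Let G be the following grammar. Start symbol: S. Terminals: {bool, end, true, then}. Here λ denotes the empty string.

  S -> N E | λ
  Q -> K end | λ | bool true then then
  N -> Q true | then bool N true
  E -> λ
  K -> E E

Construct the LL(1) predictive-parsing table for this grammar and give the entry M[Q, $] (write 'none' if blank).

FIRST(E) = {λ}
FIRST(K) = {λ}  (via E E)
FIRST(Q) = {λ, bool, end}  (via K end)
FIRST(N) = {bool, end, then, true}  (via Q true)
FIRST(S) = {λ, bool, end, then, true}  (via N E)
FOLLOW(S) includes $ since S is the start symbol.
FOLLOW(Q): in N->Q true, Q is followed by true with FIRST {true}. Thus FOLLOW(Q) = {true}.
For Q -> K end: FIRST(K end) = {end}, so it goes in M[Q, t] for t ∈ {end}.
For Q -> λ: FIRST(λ) = {λ}, so it goes in M[Q, t] for t ∈ {}; since λ ∈ FIRST, also for every t ∈ FOLLOW(Q) = {true}.
For Q -> bool true then then: FIRST(bool true then then) = {bool}, so it goes in M[Q, t] for t ∈ {bool}.
None of these place a production in M[Q, $].

none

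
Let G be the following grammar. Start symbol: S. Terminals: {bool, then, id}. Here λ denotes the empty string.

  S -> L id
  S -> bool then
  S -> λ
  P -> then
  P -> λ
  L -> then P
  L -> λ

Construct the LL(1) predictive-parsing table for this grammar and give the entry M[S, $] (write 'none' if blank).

S -> λ

FIRST(P) = {λ, then}
FIRST(L) = {λ, then}
FIRST(S) = {λ, bool, id, then}  (via L id)
FOLLOW(S) includes $ since S is the start symbol.
FOLLOW(S): S appears on no right-hand side. Thus FOLLOW(S) = {$}.
For S -> L id: FIRST(L id) = {id, then}, so it goes in M[S, t] for t ∈ {id, then}.
For S -> bool then: FIRST(bool then) = {bool}, so it goes in M[S, t] for t ∈ {bool}.
For S -> λ: FIRST(λ) = {λ}, so it goes in M[S, t] for t ∈ {}; since λ ∈ FIRST, also for every t ∈ FOLLOW(S) = {$}.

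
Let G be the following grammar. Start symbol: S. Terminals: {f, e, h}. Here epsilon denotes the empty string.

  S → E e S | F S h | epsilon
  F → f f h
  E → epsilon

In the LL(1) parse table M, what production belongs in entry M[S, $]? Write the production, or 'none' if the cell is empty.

S → epsilon

FIRST(F): from F→f f h we get {f}. So FIRST(F) = {f}.
FIRST(E): from E→epsilon we get {epsilon}. So FIRST(E) = {epsilon}.
FIRST(S): from S→E e S we get {e}; from S→F S h we get {f}; from S→epsilon we get {epsilon}. So FIRST(S) = {epsilon, e, f}.
FOLLOW(S) includes $ since S is the start symbol.
FOLLOW(S): in S→E e S, the suffix after S is empty (adds nothing new); in S→F S h, S is followed by h with FIRST {h}. Thus FOLLOW(S) = {$, h}.
For S → E e S: FIRST(E e S) = {e}, so it goes in M[S, t] for t ∈ {e}.
For S → F S h: FIRST(F S h) = {f}, so it goes in M[S, t] for t ∈ {f}.
For S → epsilon: FIRST(epsilon) = {epsilon}, so it goes in M[S, t] for t ∈ {}; since epsilon ∈ FIRST, also for every t ∈ FOLLOW(S) = {$, h}.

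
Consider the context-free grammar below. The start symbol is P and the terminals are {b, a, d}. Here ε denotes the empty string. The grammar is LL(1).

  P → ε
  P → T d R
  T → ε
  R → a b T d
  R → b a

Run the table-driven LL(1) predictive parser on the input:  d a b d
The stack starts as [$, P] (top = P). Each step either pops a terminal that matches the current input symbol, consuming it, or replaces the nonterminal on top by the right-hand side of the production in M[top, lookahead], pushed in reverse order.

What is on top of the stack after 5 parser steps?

step 1: stack=$ P  input=d a b d $  — expand P → T d R
step 2: stack=$ R d T  input=d a b d $  — expand T → ε
step 3: stack=$ R d  input=d a b d $  — match d
step 4: stack=$ R  input=a b d $  — expand R → a b T d
step 5: stack=$ d T b a  input=a b d $  — match a
Stack after step 5: $ d T b (top = b).

b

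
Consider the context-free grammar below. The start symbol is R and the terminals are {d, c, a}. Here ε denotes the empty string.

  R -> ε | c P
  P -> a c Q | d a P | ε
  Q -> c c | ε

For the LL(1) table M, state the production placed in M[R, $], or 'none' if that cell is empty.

FIRST(R): from R->ε we get {ε}; from R->c P we get {c}. So FIRST(R) = {ε, c}.
FIRST(P): from P->a c Q we get {a}; from P->d a P we get {d}; from P->ε we get {ε}. So FIRST(P) = {ε, a, d}.
FIRST(Q): from Q->c c we get {c}; from Q->ε we get {ε}. So FIRST(Q) = {ε, c}.
FOLLOW(R) includes $ since R is the start symbol.
FOLLOW(R): R appears on no right-hand side. Thus FOLLOW(R) = {$}.
For R -> ε: FIRST(ε) = {ε}, so it goes in M[R, t] for t ∈ {}; since ε ∈ FIRST, also for every t ∈ FOLLOW(R) = {$}.
For R -> c P: FIRST(c P) = {c}, so it goes in M[R, t] for t ∈ {c}.

R -> ε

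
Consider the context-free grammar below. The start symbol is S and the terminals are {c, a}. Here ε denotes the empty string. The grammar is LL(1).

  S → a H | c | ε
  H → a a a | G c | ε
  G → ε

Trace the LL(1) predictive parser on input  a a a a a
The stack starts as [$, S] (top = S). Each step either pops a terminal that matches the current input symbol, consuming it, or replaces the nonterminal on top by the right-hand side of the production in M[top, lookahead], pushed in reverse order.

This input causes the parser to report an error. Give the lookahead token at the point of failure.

step 1: stack=$ S  input=a a a a a $  — expand S → a H
step 2: stack=$ H a  input=a a a a a $  — match a
step 3: stack=$ H  input=a a a a $  — expand H → a a a
step 4: stack=$ a a a  input=a a a a $  — match a
step 5: stack=$ a a  input=a a a $  — match a
step 6: stack=$ a  input=a a $  — match a
step 7: stack=$  input=a $  — error: stack empty but input remains

a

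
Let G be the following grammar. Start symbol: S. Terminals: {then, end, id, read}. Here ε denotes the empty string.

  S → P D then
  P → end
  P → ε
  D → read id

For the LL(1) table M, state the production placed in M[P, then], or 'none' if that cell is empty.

none

FIRST(P): from P→end we get {end}; from P→ε we get {ε}. So FIRST(P) = {ε, end}.
FIRST(D): from D→read id we get {read}. So FIRST(D) = {read}.
FIRST(S): from S→P D then we get {end, read}. So FIRST(S) = {end, read}.
FOLLOW(S) includes $ since S is the start symbol.
FOLLOW(P): in S→P D then, P is followed by D then with FIRST {read}. Thus FOLLOW(P) = {read}.
For P → end: FIRST(end) = {end}, so it goes in M[P, t] for t ∈ {end}.
For P → ε: FIRST(ε) = {ε}, so it goes in M[P, t] for t ∈ {}; since ε ∈ FIRST, also for every t ∈ FOLLOW(P) = {read}.
None of these place a production in M[P, then].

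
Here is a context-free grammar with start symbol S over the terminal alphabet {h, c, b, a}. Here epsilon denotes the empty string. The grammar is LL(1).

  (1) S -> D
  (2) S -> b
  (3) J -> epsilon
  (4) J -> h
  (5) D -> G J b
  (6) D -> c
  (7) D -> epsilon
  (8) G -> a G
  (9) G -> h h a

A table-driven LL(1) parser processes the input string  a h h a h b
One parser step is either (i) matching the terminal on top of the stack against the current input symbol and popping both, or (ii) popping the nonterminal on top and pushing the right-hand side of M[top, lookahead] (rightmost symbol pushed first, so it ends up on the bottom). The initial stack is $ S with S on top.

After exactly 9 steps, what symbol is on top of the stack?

     Stack        Input          Action
  1  $ S          a h h a h b $  expand S -> D
  2  $ D          a h h a h b $  expand D -> G J b
  3  $ b J G      a h h a h b $  expand G -> a G
  4  $ b J G a    a h h a h b $  match a
  5  $ b J G      h h a h b $    expand G -> h h a
  6  $ b J a h h  h h a h b $    match h
  7  $ b J a h    h a h b $      match h
  8  $ b J a      a h b $        match a
  9  $ b J        h b $          expand J -> h
Stack after step 9: $ b h (top = h).

h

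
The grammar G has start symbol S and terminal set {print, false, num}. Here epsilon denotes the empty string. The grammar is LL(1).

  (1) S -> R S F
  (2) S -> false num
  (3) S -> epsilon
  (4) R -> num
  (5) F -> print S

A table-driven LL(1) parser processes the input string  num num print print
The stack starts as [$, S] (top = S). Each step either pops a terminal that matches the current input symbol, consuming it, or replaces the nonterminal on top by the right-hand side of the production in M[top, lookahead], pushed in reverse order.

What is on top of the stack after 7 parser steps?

     Stack        Input                  Action
  1  $ S          num num print print $  expand S -> R S F
  2  $ F S R      num num print print $  expand R -> num
  3  $ F S num    num num print print $  match num
  4  $ F S        num print print $      expand S -> R S F
  5  $ F F S R    num print print $      expand R -> num
  6  $ F F S num  num print print $      match num
  7  $ F F S      print print $          expand S -> epsilon
Stack after step 7: $ F F (top = F).

F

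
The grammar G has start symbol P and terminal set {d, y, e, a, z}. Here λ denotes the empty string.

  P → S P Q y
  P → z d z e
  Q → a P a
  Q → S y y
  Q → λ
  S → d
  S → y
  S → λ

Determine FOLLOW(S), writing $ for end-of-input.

FIRST(S) = {λ, d, y}
FIRST(P) = {d, y, z}  (via S P Q y)
FIRST(Q) = {λ, a, d, y}  (via S y y)
FOLLOW(P) includes $ since P is the start symbol.
FOLLOW(P): in P→S P Q y, P is followed by Q y with FIRST {a, d, y}; in Q→a P a, P is followed by a with FIRST {a}. Thus FOLLOW(P) = {$, a, d, y}.
FOLLOW(Q): in P→S P Q y, Q is followed by y with FIRST {y}. Thus FOLLOW(Q) = {y}.
FOLLOW(S): in P→S P Q y, S is followed by P Q y with FIRST {d, y, z}; in Q→S y y, S is followed by y y with FIRST {y}. Thus FOLLOW(S) = {d, y, z}.

{d, y, z}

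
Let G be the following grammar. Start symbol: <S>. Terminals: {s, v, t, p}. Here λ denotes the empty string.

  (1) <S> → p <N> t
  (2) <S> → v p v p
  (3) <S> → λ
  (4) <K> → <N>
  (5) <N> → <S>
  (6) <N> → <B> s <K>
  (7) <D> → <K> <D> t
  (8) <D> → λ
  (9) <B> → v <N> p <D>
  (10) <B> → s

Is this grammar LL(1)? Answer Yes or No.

FIRST(<S>) = {λ, p, v}
FIRST(<K>) = {λ, p, s, v}
FIRST(<N>) = {λ, p, s, v}
FIRST(<D>) = {λ, p, s, t, v}
FIRST(<B>) = {s, v}
FOLLOW(<S>) = {$, p, s, t, v}
FOLLOW(<K>) = {p, s, t, v}
FOLLOW(<N>) = {p, s, t, v}
FOLLOW(<D>) = {s, t}
FOLLOW(<B>) = {s}
Cell M[<D>, s] receives both <D> → <K> <D> t and <D> → λ — the grammar is not LL(1).

No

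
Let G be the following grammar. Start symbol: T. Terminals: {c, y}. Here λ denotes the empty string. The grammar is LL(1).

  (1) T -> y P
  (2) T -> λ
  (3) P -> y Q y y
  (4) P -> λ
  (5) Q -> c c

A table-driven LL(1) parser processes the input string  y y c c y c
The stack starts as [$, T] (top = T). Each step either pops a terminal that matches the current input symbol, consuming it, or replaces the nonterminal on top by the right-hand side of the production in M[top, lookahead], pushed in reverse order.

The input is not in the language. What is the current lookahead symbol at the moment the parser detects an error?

c

step 1: stack=$ T  input=y y c c y c $  — expand T -> y P
step 2: stack=$ P y  input=y y c c y c $  — match y
step 3: stack=$ P  input=y c c y c $  — expand P -> y Q y y
step 4: stack=$ y y Q y  input=y c c y c $  — match y
step 5: stack=$ y y Q  input=c c y c $  — expand Q -> c c
step 6: stack=$ y y c c  input=c c y c $  — match c
step 7: stack=$ y y c  input=c y c $  — match c
step 8: stack=$ y y  input=y c $  — match y
step 9: stack=$ y  input=c $  — error: top is terminal y but lookahead is c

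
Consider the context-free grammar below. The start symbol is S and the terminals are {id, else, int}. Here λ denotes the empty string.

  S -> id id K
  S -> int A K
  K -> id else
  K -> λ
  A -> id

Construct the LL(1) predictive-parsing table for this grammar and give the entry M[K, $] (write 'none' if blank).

K -> λ

FIRST(S) = {id, int}
FIRST(K) = {λ, id}
FIRST(A) = {id}
FOLLOW(S) includes $ since S is the start symbol.
FOLLOW(S): S appears on no right-hand side. Thus FOLLOW(S) = {$}.
FOLLOW(K): in S->id id K, the suffix after K is empty, so FOLLOW(K) ⊇ FOLLOW(S) = {$}; in S->int A K, the suffix after K is empty, so FOLLOW(K) ⊇ FOLLOW(S) = {$}. Thus FOLLOW(K) = {$}.
For K -> id else: FIRST(id else) = {id}, so it goes in M[K, t] for t ∈ {id}.
For K -> λ: FIRST(λ) = {λ}, so it goes in M[K, t] for t ∈ {}; since λ ∈ FIRST, also for every t ∈ FOLLOW(K) = {$}.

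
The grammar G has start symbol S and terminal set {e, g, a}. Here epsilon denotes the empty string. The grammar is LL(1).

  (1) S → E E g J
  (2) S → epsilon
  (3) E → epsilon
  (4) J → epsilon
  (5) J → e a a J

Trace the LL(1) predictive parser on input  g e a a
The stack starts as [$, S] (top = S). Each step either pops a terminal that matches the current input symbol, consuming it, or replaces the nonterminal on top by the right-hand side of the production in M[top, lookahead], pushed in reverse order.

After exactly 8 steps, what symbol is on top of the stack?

J

     Stack      Input      Action
  1  $ S        g e a a $  expand S → E E g J
  2  $ J g E E  g e a a $  expand E → epsilon
  3  $ J g E    g e a a $  expand E → epsilon
  4  $ J g      g e a a $  match g
  5  $ J        e a a $    expand J → e a a J
  6  $ J a a e  e a a $    match e
  7  $ J a a    a a $      match a
  8  $ J a      a $        match a
Stack after step 8: $ J (top = J).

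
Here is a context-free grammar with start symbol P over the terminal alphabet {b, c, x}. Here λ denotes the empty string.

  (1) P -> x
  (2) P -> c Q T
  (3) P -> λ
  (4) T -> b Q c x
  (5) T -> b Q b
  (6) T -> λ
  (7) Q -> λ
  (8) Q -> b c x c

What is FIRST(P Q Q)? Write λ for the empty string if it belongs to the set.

{λ, b, c, x}

FIRST(P): from P->x we get {x}; from P->c Q T we get {c}; from P->λ we get {λ}. So FIRST(P) = {λ, c, x}.
FIRST(T): from T->b Q c x we get {b}; from T->b Q b we get {b}; from T->λ we get {λ}. So FIRST(T) = {λ, b}.
FIRST(Q): from Q->λ we get {λ}; from Q->b c x c we get {b}. So FIRST(Q) = {λ, b}.
FIRST(P Q Q): take FIRST of each symbol in turn, carrying on past any symbol whose FIRST contains λ; result {λ, b, c, x}.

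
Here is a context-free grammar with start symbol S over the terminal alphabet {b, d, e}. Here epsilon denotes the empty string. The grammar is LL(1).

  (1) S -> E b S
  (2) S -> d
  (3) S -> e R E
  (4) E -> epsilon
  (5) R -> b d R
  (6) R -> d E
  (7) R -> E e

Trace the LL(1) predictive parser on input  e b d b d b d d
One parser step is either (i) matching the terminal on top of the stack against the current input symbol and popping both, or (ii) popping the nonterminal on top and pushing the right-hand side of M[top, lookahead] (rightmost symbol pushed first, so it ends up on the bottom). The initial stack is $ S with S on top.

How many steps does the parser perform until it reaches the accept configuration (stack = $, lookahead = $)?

step 1: stack=$ S  input=e b d b d b d d $  — expand S -> e R E
step 2: stack=$ E R e  input=e b d b d b d d $  — match e
step 3: stack=$ E R  input=b d b d b d d $  — expand R -> b d R
step 4: stack=$ E R d b  input=b d b d b d d $  — match b
step 5: stack=$ E R d  input=d b d b d d $  — match d
step 6: stack=$ E R  input=b d b d d $  — expand R -> b d R
step 7: stack=$ E R d b  input=b d b d d $  — match b
step 8: stack=$ E R d  input=d b d d $  — match d
step 9: stack=$ E R  input=b d d $  — expand R -> b d R
step 10: stack=$ E R d b  input=b d d $  — match b
step 11: stack=$ E R d  input=d d $  — match d
step 12: stack=$ E R  input=d $  — expand R -> d E
step 13: stack=$ E E d  input=d $  — match d
step 14: stack=$ E E  input=$  — expand E -> epsilon
step 15: stack=$ E  input=$  — expand E -> epsilon
Accept reached after 15 steps.

15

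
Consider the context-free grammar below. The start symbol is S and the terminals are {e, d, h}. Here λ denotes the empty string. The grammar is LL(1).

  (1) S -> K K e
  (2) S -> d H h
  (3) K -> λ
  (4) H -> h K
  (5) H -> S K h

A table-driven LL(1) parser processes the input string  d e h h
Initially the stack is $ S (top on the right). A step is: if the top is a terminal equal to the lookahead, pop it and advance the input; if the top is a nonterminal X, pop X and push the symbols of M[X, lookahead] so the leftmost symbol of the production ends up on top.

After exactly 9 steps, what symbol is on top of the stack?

h

     Stack          Input      Action
  1  $ S            d e h h $  expand S -> d H h
  2  $ h H d        d e h h $  match d
  3  $ h H          e h h $    expand H -> S K h
  4  $ h h K S      e h h $    expand S -> K K e
  5  $ h h K e K K  e h h $    expand K -> λ
  6  $ h h K e K    e h h $    expand K -> λ
  7  $ h h K e      e h h $    match e
  8  $ h h K        h h $      expand K -> λ
  9  $ h h          h h $      match h
Stack after step 9: $ h (top = h).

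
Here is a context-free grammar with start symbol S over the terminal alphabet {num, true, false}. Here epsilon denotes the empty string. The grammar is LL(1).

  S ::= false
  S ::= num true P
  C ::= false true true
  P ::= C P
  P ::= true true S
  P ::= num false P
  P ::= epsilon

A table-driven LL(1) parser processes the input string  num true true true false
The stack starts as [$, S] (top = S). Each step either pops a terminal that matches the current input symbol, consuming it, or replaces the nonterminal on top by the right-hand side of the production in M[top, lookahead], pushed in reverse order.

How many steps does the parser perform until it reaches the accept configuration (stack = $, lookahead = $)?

8

step 1: stack=$ S  input=num true true true false $  — expand S ::= num true P
step 2: stack=$ P true num  input=num true true true false $  — match num
step 3: stack=$ P true  input=true true true false $  — match true
step 4: stack=$ P  input=true true false $  — expand P ::= true true S
step 5: stack=$ S true true  input=true true false $  — match true
step 6: stack=$ S true  input=true false $  — match true
step 7: stack=$ S  input=false $  — expand S ::= false
step 8: stack=$ false  input=false $  — match false
Accept reached after 8 steps.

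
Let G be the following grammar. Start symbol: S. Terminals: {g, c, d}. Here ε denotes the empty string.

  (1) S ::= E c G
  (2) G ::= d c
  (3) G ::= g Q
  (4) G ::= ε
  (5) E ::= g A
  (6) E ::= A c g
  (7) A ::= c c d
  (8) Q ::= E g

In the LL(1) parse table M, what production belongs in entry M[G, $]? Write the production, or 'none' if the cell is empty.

G ::= ε

FIRST(G) = {ε, d, g}
FIRST(A) = {c}
FIRST(E) = {c, g}  (via A c g)
FIRST(S) = {c, g}  (via E c G)
FIRST(Q) = {c, g}  (via E g)
FOLLOW(S) includes $ since S is the start symbol.
FOLLOW(S): S appears on no right-hand side. Thus FOLLOW(S) = {$}.
FOLLOW(G): in S::=E c G, the suffix after G is empty, so FOLLOW(G) ⊇ FOLLOW(S) = {$}. Thus FOLLOW(G) = {$}.
For G ::= d c: FIRST(d c) = {d}, so it goes in M[G, t] for t ∈ {d}.
For G ::= g Q: FIRST(g Q) = {g}, so it goes in M[G, t] for t ∈ {g}.
For G ::= ε: FIRST(ε) = {ε}, so it goes in M[G, t] for t ∈ {}; since ε ∈ FIRST, also for every t ∈ FOLLOW(G) = {$}.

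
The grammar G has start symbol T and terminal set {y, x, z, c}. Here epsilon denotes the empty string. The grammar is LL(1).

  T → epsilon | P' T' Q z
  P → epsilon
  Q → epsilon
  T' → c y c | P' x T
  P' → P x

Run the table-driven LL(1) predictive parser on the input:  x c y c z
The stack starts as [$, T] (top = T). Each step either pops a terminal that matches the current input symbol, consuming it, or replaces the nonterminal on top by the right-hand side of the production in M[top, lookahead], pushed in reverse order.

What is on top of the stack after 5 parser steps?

c

     Stack         Input        Action
  1  $ T           x c y c z $  expand T → P' T' Q z
  2  $ z Q T' P'   x c y c z $  expand P' → P x
  3  $ z Q T' x P  x c y c z $  expand P → epsilon
  4  $ z Q T' x    x c y c z $  match x
  5  $ z Q T'      c y c z $    expand T' → c y c
Stack after step 5: $ z Q c y c (top = c).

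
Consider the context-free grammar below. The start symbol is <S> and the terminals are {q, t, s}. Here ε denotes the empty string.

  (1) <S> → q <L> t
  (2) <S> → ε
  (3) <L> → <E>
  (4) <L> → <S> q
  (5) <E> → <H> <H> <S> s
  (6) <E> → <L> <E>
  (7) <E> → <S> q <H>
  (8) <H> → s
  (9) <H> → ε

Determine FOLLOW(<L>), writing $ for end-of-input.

FIRST(<S>) = {ε, q}
FIRST(<H>) = {ε, s}
FIRST(<L>) = {q, s}  (via <E>, <S> q)
FIRST(<E>) = {q, s}  (via <H> <H> <S> s, <L> <E>, <S> q <H>)
FOLLOW(<S>) includes $ since <S> is the start symbol.
FOLLOW(<S>): in <L>→<S> q, <S> is followed by q with FIRST {q}; in <E>→<H> <H> <S> s, <S> is followed by s with FIRST {s}; in <E>→<S> q <H>, <S> is followed by q <H> with FIRST {q}. Thus FOLLOW(<S>) = {$, q, s}.
FOLLOW(<L>): in <S>→q <L> t, <L> is followed by t with FIRST {t}; in <E>→<L> <E>, <L> is followed by <E> with FIRST {q, s}. Thus FOLLOW(<L>) = {q, s, t}.
FOLLOW(<E>): in <L>→<E>, the suffix after <E> is empty, so FOLLOW(<E>) ⊇ FOLLOW(<L>) = {q, s, t}; in <E>→<L> <E>, the suffix after <E> is empty (adds nothing new). Thus FOLLOW(<E>) = {q, s, t}.
FOLLOW(<H>): in <E>→<H> <H> <S> s (occurrence 1), <H> is followed by <H> <S> s with FIRST {q, s}; in <E>→<H> <H> <S> s (occurrence 2), <H> is followed by <S> s with FIRST {q, s}; in <E>→<S> q <H>, the suffix after <H> is empty, so FOLLOW(<H>) ⊇ FOLLOW(<E>) = {q, s, t}. Thus FOLLOW(<H>) = {q, s, t}.

{q, s, t}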